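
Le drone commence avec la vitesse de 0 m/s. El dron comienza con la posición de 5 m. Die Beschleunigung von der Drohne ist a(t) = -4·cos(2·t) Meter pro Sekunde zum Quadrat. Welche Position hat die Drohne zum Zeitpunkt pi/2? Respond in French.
Nous devons intégrer notre équation de l'accélération a(t) = -4·cos(2·t) 2 fois. En intégrant l'accélération et en utilisant la condition initiale v(0) = 0, nous obtenons v(t) = -2·sin(2·t). L'intégrale de la vitesse est la position. En utilisant x(0) = 5, nous obtenons x(t) = cos(2·t) + 4. Nous avons la position x(t) = cos(2·t) + 4. En substituant t = pi/2: x(pi/2) = 3.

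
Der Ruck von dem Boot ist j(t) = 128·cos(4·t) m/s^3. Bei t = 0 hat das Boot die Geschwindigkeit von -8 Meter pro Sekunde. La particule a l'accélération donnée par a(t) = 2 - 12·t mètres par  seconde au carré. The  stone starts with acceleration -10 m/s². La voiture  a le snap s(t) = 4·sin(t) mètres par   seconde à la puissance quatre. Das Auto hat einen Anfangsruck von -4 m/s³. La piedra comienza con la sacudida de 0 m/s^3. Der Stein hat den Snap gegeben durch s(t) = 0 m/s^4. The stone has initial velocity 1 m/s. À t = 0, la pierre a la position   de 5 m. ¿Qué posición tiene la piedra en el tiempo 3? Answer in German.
Wir müssen das Integral unserer Gleichung für den Snap s(t) = 0 4-mal finden. Durch Integration von dem Snap und Verwendung der Anfangsbedingung j(0) = 0, erhalten wir j(t) = 0. Die Stammfunktion von dem Ruck ist die Beschleunigung. Mit a(0) = -10 erhalten wir a(t) = -10. Das Integral von der Beschleunigung ist die Geschwindigkeit. Mit v(0) = 1 erhalten wir v(t) = 1 - 10·t. Die Stammfunktion von der Geschwindigkeit, mit x(0) = 5, ergibt die Position: x(t) = -5·t^2 + t + 5. Aus der Gleichung für die Position x(t) = -5·t^2 + t + 5, setzen wir t = 3 ein und erhalten x = -37.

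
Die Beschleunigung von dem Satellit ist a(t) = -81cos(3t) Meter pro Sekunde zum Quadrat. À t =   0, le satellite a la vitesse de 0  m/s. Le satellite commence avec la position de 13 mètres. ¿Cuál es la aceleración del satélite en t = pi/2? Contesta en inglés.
Using a(t) = -81·cos(3·t) and substituting t = pi/2, we find a = 0.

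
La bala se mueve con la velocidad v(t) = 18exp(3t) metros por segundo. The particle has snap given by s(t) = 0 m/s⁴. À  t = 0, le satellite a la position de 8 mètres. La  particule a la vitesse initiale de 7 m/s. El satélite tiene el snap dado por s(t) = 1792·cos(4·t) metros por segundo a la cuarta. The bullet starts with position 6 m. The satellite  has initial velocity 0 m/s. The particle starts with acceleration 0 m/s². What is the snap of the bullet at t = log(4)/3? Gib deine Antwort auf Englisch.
Starting from velocity v(t) = 18·exp(3·t), we take 3 derivatives. The derivative of velocity gives acceleration: a(t) = 54·exp(3·t). Differentiating acceleration, we get jerk: j(t) = 162·exp(3·t). The derivative of jerk gives snap: s(t) = 486·exp(3·t). From the given snap equation s(t) = 486·exp(3·t), we substitute t = log(4)/3 to get s = 1944.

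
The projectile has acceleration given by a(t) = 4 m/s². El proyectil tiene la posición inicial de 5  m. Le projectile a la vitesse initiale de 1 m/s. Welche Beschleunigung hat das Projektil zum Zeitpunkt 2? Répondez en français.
De l'équation de l'accélération a(t) = 4, nous substituons t = 2 pour obtenir a = 4.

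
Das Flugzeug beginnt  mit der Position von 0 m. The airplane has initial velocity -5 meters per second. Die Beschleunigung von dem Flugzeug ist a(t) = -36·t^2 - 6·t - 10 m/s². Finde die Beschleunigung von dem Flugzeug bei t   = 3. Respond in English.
We have acceleration a(t) = -36·t^2 - 6·t - 10. Substituting t = 3: a(3) = -352.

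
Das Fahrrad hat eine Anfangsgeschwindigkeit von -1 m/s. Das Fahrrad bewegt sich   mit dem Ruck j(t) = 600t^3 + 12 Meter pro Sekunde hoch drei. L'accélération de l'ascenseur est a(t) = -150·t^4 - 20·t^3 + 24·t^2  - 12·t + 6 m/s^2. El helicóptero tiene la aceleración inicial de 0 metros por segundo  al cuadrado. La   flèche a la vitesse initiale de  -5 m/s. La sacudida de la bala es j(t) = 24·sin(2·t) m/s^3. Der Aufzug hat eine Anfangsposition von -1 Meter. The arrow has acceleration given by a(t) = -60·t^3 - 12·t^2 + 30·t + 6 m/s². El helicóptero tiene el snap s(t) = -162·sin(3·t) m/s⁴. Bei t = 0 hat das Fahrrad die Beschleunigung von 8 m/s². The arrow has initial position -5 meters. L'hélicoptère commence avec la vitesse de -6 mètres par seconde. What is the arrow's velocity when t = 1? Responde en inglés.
We must find the antiderivative of our acceleration equation a(t) = -60·t^3 - 12·t^2 + 30·t + 6 1 time. Integrating acceleration and using the initial condition v(0) = -5, we get v(t) = -15·t^4 - 4·t^3 + 15·t^2 + 6·t - 5. We have velocity v(t) = -15·t^4 - 4·t^3 + 15·t^2 + 6·t - 5. Substituting t = 1: v(1) = -3.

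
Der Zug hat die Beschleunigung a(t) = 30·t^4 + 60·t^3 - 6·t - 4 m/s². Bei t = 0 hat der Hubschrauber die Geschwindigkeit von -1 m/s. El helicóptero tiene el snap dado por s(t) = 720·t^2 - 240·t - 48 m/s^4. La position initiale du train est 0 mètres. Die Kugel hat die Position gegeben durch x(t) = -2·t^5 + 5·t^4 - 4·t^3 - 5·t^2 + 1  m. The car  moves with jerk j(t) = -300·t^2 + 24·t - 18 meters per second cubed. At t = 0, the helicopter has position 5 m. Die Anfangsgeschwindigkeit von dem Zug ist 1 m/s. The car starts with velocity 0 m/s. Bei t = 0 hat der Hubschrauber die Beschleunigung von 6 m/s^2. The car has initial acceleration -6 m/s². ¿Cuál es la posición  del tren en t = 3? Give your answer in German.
Ausgehend von der Beschleunigung a(t) = 30·t^4 + 60·t^3 - 6·t - 4, nehmen wir 2 Integrale. Das Integral von der Beschleunigung ist die Geschwindigkeit. Mit v(0) = 1 erhalten wir v(t) = 6·t^5 + 15·t^4 - 3·t^2 - 4·t + 1. Das Integral von der Geschwindigkeit ist die Position. Mit x(0) = 0 erhalten wir x(t) = t^6 + 3·t^5 - t^3 - 2·t^2 + t. Mit x(t) = t^6 + 3·t^5 - t^3 - 2·t^2 + t und Einsetzen von t = 3, finden wir x = 1416.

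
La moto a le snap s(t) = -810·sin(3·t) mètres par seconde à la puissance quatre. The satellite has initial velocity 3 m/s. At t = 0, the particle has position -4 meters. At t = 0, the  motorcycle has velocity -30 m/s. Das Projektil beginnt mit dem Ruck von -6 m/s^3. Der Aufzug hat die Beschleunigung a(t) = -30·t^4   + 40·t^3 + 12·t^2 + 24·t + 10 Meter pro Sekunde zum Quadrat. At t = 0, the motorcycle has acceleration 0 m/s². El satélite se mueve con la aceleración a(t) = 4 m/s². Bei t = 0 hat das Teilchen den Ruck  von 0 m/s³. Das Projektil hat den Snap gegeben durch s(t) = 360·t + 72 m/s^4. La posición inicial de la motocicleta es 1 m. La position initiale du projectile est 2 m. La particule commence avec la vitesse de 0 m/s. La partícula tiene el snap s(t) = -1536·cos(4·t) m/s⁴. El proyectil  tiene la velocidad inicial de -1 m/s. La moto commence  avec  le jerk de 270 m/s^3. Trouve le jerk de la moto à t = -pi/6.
Nous devons intégrer notre équation du snap s(t) = -810·sin(3·t) 1 fois. L'intégrale du snap, avec j(0) = 270, donne le jerk: j(t) = 270·cos(3·t). En utilisant j(t) = 270·cos(3·t) et en substituant t = -pi/6, nous trouvons j = 0.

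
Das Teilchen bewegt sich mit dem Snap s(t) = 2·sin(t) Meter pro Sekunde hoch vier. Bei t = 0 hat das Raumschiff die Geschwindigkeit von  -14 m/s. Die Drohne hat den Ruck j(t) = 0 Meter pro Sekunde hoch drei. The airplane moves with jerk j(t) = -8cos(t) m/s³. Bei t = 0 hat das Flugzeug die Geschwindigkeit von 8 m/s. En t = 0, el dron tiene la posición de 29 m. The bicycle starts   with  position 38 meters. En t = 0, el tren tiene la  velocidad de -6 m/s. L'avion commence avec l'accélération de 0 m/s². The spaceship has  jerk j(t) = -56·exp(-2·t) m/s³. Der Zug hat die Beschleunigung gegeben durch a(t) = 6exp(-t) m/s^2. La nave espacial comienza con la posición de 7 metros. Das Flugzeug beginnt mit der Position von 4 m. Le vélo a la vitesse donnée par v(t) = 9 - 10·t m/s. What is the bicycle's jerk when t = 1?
Starting from velocity v(t) = 9 - 10·t, we take 2 derivatives. Differentiating velocity, we get acceleration: a(t) = -10. Taking d/dt of a(t), we find j(t) = 0. Using j(t) = 0 and substituting t = 1, we find j = 0.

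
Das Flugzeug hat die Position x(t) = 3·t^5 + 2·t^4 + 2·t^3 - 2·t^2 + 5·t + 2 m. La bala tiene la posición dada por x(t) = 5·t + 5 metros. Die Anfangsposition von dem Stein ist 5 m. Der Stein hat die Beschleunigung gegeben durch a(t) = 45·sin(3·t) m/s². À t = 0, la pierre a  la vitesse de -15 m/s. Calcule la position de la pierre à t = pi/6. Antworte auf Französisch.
En partant de l'accélération a(t) = 45·sin(3·t), nous prenons 2 intégrales. En prenant ∫a(t)dt et en appliquant v(0) = -15, nous trouvons v(t) = -15·cos(3·t). L'intégrale de la vitesse est la position. En utilisant x(0) = 5, nous obtenons x(t) = 5 - 5·sin(3·t). De l'équation de la position x(t) = 5 - 5·sin(3·t), nous substituons t = pi/6 pour obtenir x = 0.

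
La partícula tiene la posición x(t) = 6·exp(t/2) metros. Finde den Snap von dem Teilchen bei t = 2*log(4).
Ausgehend von der Position x(t) = 6·exp(t/2), nehmen wir 4 Ableitungen. Mit d/dt von x(t) finden wir v(t) = 3·exp(t/2). Mit d/dt von v(t) finden wir a(t) = 3·exp(t/2)/2. Mit d/dt von a(t) finden wir j(t) = 3·exp(t/2)/4. Mit d/dt von j(t) finden wir s(t) = 3·exp(t/2)/8. Aus der Gleichung für den Snap s(t) = 3·exp(t/2)/8, setzen wir t = 2*log(4) ein und erhalten s = 3/2.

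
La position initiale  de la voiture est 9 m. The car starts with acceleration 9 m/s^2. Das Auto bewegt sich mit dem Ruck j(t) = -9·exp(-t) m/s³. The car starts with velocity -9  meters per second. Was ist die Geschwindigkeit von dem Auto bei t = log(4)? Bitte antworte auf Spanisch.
Partiendo de la sacudida j(t) = -9·exp(-t), tomamos 2 integrales. La antiderivada de la sacudida es la aceleración. Usando a(0) = 9, obtenemos a(t) = 9·exp(-t). Integrando la aceleración y usando la condición inicial v(0) = -9, obtenemos v(t) = -9·exp(-t). De la ecuación de la velocidad v(t) = -9·exp(-t), sustituimos t = log(4) para obtener v = -9/4.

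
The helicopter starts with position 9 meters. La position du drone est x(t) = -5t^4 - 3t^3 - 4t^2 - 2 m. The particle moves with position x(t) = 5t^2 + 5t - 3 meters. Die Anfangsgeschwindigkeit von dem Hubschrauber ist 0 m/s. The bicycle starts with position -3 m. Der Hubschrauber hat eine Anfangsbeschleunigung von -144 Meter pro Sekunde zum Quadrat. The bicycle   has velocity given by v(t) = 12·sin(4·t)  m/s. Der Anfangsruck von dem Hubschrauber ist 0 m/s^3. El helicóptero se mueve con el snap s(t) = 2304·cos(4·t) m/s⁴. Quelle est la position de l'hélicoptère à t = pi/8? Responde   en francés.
En partant du snap s(t) = 2304·cos(4·t), nous prenons 4 intégrales. En prenant ∫s(t)dt et en appliquant j(0) = 0, nous trouvons j(t) = 576·sin(4·t). En intégrant le jerk et en utilisant la condition initiale a(0) = -144, nous obtenons a(t) = -144·cos(4·t). En intégrant l'accélération et en utilisant la condition initiale v(0) = 0, nous obtenons v(t) = -36·sin(4·t). En prenant ∫v(t)dt et en appliquant x(0) = 9, nous trouvons x(t) = 9·cos(4·t). De l'équation de la position x(t) = 9·cos(4·t), nous substituons t = pi/8 pour obtenir x = 0.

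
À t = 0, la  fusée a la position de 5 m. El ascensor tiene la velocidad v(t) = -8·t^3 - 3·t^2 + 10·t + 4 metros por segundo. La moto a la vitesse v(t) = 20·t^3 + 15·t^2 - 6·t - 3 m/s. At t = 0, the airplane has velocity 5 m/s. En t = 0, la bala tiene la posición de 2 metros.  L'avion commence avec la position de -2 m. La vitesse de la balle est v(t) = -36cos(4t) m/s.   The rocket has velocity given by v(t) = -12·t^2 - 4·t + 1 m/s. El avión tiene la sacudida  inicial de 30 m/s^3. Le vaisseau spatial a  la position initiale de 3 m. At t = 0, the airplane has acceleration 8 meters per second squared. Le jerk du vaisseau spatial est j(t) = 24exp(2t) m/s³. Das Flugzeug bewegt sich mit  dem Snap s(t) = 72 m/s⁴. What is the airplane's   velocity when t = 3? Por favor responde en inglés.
We must find the integral of our snap equation s(t) = 72 3 times. Taking ∫s(t)dt and applying j(0) = 30, we find j(t) = 72·t + 30. The integral of jerk, with a(0) = 8, gives acceleration: a(t) = 36·t^2 + 30·t + 8. The antiderivative of acceleration is velocity. Using v(0) = 5, we get v(t) = 12·t^3 + 15·t^2 + 8·t + 5. Using v(t) = 12·t^3 + 15·t^2 + 8·t + 5 and substituting t = 3, we find v = 488.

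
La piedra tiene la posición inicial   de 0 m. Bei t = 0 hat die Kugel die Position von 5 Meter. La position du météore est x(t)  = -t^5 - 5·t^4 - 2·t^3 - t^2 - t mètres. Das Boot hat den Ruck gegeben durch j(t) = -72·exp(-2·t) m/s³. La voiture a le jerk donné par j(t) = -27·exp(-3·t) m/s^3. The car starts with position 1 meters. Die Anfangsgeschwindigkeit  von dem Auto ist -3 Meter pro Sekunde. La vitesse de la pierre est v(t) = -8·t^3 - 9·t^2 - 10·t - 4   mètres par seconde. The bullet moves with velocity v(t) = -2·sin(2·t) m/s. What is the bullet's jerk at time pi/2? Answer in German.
Ausgehend von der Geschwindigkeit v(t) = -2·sin(2·t), nehmen wir 2 Ableitungen. Durch Ableiten von der Geschwindigkeit erhalten wir die Beschleunigung: a(t) = -4·cos(2·t). Die Ableitung von der Beschleunigung ergibt den Ruck: j(t) = 8·sin(2·t). Mit j(t) = 8·sin(2·t) und Einsetzen von t = pi/2, finden wir j = 0.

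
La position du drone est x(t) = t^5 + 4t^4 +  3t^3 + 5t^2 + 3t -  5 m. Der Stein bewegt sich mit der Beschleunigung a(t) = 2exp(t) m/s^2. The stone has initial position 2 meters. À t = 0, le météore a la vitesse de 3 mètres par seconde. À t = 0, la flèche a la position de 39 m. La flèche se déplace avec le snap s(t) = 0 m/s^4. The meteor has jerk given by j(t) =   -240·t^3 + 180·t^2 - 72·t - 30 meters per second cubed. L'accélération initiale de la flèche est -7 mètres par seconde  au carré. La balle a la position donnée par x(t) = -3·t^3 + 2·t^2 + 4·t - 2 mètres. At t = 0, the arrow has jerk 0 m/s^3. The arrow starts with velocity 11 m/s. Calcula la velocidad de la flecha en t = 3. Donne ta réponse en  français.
Nous devons intégrer notre équation du snap s(t) = 0 3 fois. La primitive du snap, avec j(0) = 0, donne le jerk: j(t) = 0. L'intégrale du jerk, avec a(0) = -7, donne l'accélération: a(t) = -7. La primitive de l'accélération est la vitesse. En utilisant v(0) = 11, nous obtenons v(t) = 11 - 7·t. De l'équation de la vitesse v(t) = 11 - 7·t, nous substituons t = 3 pour obtenir v = -10.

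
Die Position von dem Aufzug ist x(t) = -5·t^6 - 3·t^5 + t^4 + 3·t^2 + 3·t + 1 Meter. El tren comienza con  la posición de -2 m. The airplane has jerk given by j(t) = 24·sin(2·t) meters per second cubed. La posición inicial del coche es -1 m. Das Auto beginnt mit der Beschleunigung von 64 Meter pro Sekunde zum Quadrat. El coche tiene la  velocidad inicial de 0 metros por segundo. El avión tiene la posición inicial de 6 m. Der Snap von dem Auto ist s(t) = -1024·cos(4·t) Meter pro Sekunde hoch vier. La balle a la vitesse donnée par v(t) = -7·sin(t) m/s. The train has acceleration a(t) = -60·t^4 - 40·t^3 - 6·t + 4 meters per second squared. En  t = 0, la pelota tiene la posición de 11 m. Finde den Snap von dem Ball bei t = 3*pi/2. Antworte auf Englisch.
We must differentiate our velocity equation v(t) = -7·sin(t) 3 times. The derivative of velocity gives acceleration: a(t) = -7·cos(t). Taking d/dt of a(t), we find j(t) = 7·sin(t). The derivative of jerk gives snap: s(t) = 7·cos(t). From the given snap equation s(t) = 7·cos(t), we substitute t = 3*pi/2 to get s = 0.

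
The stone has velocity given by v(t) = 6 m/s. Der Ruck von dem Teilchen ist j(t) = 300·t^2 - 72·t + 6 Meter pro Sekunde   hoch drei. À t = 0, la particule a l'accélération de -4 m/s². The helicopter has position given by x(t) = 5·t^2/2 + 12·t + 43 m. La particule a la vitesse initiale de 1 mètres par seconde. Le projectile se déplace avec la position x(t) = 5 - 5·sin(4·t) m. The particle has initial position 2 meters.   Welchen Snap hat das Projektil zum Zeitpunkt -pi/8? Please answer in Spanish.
Debemos derivar nuestra ecuación de la posición x(t) = 5 - 5·sin(4·t) 4 veces. La derivada de la posición da la velocidad: v(t) = -20·cos(4·t). Derivando la velocidad, obtenemos la aceleración: a(t) = 80·sin(4·t). Derivando la aceleración, obtenemos la sacudida: j(t) = 320·cos(4·t). La derivada de la sacudida da el snap: s(t) = -1280·sin(4·t). De la ecuación del snap s(t) = -1280·sin(4·t), sustituimos t = -pi/8 para obtener s = 1280.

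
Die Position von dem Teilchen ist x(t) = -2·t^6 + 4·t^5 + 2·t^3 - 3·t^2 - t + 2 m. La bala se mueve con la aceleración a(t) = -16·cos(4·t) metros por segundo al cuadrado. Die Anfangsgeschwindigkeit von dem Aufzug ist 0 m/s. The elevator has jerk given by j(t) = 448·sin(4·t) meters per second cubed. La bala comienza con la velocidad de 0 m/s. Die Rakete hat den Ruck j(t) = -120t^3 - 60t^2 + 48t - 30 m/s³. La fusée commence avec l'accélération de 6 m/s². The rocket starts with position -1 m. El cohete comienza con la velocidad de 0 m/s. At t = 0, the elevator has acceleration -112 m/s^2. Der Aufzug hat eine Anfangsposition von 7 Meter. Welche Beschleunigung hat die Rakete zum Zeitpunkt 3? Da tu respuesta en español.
Para resolver esto, necesitamos tomar 1 integral de nuestra ecuación de la sacudida j(t) = -120·t^3 - 60·t^2 + 48·t - 30. La integral de la sacudida, con a(0) = 6, da la aceleración: a(t) = -30·t^4 - 20·t^3 + 24·t^2 - 30·t + 6. Tenemos la aceleración a(t) = -30·t^4 - 20·t^3 + 24·t^2 - 30·t + 6. Sustituyendo t = 3: a(3) = -2838.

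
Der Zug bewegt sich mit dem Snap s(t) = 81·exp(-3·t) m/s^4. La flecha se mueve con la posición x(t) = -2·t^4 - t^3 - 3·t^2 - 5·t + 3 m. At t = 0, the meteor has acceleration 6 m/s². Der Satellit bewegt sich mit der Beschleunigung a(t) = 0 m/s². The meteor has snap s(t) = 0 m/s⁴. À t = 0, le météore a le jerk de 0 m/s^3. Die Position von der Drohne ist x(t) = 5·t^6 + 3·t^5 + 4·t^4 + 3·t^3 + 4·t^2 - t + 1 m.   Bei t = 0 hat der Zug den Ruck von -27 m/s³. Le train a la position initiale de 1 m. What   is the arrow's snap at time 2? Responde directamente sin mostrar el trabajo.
The snap at t = 2 is s = -48.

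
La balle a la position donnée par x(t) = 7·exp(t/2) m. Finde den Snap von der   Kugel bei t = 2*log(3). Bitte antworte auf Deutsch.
Ausgehend von der Position x(t) = 7·exp(t/2), nehmen wir 4 Ableitungen. Mit d/dt von x(t) finden wir v(t) = 7·exp(t/2)/2. Mit d/dt von v(t) finden wir a(t) = 7·exp(t/2)/4. Die Ableitung von der Beschleunigung ergibt den Ruck: j(t) = 7·exp(t/2)/8. Durch Ableiten von dem Ruck erhalten wir den Snap: s(t) = 7·exp(t/2)/16. Wir haben den Snap s(t) = 7·exp(t/2)/16. Durch Einsetzen von t = 2*log(3): s(2*log(3)) = 21/16.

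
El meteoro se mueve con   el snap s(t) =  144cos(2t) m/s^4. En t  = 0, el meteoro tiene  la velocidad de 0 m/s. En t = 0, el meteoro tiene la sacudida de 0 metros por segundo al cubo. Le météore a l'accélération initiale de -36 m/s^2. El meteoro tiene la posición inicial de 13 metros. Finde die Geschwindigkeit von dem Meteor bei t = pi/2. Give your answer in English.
We must find the antiderivative of our snap equation s(t) = 144·cos(2·t) 3 times. The integral of snap is jerk. Using j(0) = 0, we get j(t) = 72·sin(2·t). Integrating jerk and using the initial condition a(0) = -36, we get a(t) = -36·cos(2·t). The antiderivative of acceleration is velocity. Using v(0) = 0, we get v(t) = -18·sin(2·t). We have velocity v(t) = -18·sin(2·t). Substituting t = pi/2: v(pi/2) = 0.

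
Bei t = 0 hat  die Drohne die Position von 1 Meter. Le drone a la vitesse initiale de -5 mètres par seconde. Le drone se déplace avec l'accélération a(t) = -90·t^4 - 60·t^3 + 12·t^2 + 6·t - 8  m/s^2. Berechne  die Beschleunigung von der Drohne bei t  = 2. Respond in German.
Mit a(t) = -90·t^4 - 60·t^3 + 12·t^2 + 6·t - 8 und Einsetzen von t = 2, finden wir a = -1868.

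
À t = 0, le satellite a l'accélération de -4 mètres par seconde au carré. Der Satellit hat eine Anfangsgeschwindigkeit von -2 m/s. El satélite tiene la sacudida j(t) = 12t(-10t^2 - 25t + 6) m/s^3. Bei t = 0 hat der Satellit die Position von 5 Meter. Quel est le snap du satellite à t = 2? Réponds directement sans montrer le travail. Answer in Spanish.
En t = 2, s = -2568.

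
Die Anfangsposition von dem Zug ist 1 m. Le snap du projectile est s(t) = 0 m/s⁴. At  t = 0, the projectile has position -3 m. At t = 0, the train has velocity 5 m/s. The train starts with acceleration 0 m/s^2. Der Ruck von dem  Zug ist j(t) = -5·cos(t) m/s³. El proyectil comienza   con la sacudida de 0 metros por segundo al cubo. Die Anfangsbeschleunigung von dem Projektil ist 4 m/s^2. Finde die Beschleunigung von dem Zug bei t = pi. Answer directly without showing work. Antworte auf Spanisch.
a(pi) = 0.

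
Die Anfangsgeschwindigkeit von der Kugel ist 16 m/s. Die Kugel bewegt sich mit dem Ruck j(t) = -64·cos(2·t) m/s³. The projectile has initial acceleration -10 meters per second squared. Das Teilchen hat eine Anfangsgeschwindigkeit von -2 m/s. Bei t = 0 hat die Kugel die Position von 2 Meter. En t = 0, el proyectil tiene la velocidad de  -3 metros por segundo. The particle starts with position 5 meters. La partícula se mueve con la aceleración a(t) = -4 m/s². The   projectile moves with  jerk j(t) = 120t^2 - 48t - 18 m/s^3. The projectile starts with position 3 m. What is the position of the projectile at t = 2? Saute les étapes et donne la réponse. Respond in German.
Die Antwort ist -15.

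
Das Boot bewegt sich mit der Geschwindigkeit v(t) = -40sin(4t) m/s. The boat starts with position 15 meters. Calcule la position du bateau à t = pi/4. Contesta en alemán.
Um dies zu lösen, müssen wir 1 Stammfunktion unserer Gleichung für die Geschwindigkeit v(t) = -40·sin(4·t) finden. Das Integral von der Geschwindigkeit, mit x(0) = 15, ergibt die Position: x(t) = 10·cos(4·t) + 5. Mit x(t) = 10·cos(4·t) + 5 und Einsetzen von t = pi/4, finden wir x = -5.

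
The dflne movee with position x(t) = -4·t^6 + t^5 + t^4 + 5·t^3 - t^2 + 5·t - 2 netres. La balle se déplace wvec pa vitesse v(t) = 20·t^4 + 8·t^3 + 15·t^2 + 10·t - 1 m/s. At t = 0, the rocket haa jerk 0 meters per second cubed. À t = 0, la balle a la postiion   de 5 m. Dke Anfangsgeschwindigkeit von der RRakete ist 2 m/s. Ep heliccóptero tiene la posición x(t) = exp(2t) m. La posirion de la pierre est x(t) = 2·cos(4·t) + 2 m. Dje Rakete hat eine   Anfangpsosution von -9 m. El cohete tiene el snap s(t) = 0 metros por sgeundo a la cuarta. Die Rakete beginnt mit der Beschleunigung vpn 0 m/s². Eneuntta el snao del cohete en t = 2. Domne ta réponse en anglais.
We have snap s(t) = 0. Substituting t = 2: s(2) = 0.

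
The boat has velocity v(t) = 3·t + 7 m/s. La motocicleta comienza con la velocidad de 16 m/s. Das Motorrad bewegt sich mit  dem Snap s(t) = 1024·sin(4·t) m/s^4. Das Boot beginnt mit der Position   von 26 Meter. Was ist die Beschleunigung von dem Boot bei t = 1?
Wir müssen unsere Gleichung für die Geschwindigkeit v(t) = 3·t + 7 1-mal ableiten. Durch Ableiten von der Geschwindigkeit erhalten wir die Beschleunigung: a(t) = 3. Mit a(t) = 3 und Einsetzen von t = 1, finden wir a = 3.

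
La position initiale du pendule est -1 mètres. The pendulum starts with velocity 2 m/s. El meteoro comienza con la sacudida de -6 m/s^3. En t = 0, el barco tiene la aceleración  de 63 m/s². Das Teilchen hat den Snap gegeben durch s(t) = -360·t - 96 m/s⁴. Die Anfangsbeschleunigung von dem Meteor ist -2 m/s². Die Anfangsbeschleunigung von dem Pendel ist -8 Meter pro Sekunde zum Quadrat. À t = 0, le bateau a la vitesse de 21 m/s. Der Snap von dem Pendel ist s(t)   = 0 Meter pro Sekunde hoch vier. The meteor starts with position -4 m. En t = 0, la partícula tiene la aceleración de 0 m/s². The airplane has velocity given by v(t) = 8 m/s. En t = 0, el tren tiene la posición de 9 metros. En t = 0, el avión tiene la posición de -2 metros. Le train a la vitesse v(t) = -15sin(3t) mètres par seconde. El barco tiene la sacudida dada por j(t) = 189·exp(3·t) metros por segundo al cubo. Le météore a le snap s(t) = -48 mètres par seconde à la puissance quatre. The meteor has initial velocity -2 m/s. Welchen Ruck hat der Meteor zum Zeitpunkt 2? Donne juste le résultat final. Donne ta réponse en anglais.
j(2) = -102.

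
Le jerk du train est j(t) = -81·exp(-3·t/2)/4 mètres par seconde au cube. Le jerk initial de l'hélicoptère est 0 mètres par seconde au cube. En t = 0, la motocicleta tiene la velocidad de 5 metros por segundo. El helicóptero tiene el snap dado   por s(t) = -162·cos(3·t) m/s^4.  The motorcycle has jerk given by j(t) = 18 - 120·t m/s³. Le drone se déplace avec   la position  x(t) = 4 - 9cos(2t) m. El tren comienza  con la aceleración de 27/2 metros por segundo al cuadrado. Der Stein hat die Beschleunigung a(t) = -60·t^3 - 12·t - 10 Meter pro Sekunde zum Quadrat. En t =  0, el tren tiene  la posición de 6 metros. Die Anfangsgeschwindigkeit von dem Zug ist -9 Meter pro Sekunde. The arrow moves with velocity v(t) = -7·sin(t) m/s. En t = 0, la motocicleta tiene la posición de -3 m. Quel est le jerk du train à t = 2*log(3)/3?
Nous avons le jerk j(t) = -81·exp(-3·t/2)/4. En substituant t = 2*log(3)/3: j(2*log(3)/3) = -27/4.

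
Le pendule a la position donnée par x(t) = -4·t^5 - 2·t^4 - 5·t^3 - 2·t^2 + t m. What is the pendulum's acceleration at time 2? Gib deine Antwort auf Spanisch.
Partiendo de la posición x(t) = -4·t^5 - 2·t^4 - 5·t^3 - 2·t^2 + t, tomamos 2 derivadas. La derivada de la posición da la velocidad: v(t) = -20·t^4 - 8·t^3 - 15·t^2 - 4·t + 1. Tomando d/dt de v(t), encontramos a(t) = -80·t^3 - 24·t^2 - 30·t - 4. Tenemos la aceleración a(t) = -80·t^3 - 24·t^2 - 30·t - 4. Sustituyendo t = 2: a(2) = -800.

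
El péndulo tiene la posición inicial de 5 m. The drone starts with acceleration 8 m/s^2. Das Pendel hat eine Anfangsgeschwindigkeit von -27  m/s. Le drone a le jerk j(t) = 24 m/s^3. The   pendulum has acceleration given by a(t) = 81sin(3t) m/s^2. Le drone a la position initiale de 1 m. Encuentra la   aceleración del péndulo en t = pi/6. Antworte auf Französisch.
Nous avons l'accélération a(t) = 81·sin(3·t). En substituant t = pi/6: a(pi/6) = 81.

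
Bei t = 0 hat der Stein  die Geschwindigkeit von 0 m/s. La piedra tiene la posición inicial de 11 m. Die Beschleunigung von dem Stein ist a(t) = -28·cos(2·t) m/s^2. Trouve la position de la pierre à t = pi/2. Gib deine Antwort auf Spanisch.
Debemos encontrar la antiderivada de nuestra ecuación de la aceleración a(t) = -28·cos(2·t) 2 veces. Tomando ∫a(t)dt y aplicando v(0) = 0, encontramos v(t) = -14·sin(2·t). La antiderivada de la velocidad, con x(0) = 11, da la posición: x(t) = 7·cos(2·t) + 4. Tenemos la posición x(t) = 7·cos(2·t) + 4. Sustituyendo t = pi/2: x(pi/2) = -3.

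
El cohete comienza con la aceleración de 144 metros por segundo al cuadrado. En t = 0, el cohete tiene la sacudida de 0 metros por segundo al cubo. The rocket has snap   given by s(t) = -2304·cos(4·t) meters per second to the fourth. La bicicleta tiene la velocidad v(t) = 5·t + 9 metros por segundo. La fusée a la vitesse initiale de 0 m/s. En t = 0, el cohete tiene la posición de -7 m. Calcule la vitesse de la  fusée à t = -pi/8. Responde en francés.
Pour résoudre ceci, nous devons prendre 3 primitives de notre équation du snap s(t) = -2304·cos(4·t). La primitive du snap est le jerk. En utilisant j(0) = 0, nous obtenons j(t) = -576·sin(4·t). En prenant ∫j(t)dt et en appliquant a(0) = 144, nous trouvons a(t) = 144·cos(4·t). La primitive de l'accélération, avec v(0) = 0, donne la vitesse: v(t) = 36·sin(4·t). De l'équation de la vitesse v(t) = 36·sin(4·t), nous substituons t = -pi/8 pour obtenir v = -36.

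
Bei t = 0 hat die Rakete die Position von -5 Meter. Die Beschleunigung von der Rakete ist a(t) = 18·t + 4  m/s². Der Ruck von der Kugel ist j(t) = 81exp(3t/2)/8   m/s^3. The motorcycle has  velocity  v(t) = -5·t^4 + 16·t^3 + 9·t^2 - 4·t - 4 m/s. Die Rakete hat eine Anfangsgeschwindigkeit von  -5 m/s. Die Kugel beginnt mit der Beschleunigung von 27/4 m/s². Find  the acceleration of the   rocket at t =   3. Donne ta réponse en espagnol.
Usando a(t) = 18·t + 4 y sustituyendo t = 3, encontramos a = 58.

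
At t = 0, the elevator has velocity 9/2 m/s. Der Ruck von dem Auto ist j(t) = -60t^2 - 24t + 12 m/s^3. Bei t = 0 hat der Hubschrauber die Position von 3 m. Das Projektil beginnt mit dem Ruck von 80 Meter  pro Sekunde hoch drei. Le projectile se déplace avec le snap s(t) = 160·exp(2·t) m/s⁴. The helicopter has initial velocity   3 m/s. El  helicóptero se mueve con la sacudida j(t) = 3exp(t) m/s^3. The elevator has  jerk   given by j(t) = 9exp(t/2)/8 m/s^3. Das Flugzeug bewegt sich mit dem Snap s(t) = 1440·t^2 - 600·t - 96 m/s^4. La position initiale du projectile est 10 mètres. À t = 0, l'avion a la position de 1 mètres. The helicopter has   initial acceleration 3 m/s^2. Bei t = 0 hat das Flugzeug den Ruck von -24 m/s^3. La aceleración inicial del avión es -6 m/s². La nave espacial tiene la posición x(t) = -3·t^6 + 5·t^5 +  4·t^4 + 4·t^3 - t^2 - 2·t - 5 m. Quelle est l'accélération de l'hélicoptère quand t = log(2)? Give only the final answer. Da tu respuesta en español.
a(log(2)) = 6.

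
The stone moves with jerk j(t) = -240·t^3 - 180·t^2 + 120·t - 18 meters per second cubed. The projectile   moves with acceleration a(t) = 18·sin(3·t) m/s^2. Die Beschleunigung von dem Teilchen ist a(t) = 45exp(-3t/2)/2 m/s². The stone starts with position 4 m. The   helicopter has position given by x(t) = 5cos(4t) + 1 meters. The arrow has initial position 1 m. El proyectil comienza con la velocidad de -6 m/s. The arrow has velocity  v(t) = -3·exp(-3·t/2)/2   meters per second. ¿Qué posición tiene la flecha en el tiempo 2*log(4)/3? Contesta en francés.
Pour résoudre ceci, nous devons prendre 1 primitive de notre équation de la vitesse v(t) = -3·exp(-3·t/2)/2. En prenant ∫v(t)dt et en appliquant x(0) = 1, nous trouvons x(t) = exp(-3·t/2). De l'équation de la position x(t) = exp(-3·t/2), nous substituons t = 2*log(4)/3 pour obtenir x = 1/4.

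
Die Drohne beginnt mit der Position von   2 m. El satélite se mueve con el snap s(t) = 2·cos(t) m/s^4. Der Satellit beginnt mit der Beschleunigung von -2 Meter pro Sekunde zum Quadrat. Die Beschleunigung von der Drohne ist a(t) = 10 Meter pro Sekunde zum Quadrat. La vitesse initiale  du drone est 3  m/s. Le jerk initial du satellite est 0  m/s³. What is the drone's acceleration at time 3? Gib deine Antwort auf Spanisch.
Tenemos la aceleración a(t) = 10. Sustituyendo t = 3: a(3) = 10.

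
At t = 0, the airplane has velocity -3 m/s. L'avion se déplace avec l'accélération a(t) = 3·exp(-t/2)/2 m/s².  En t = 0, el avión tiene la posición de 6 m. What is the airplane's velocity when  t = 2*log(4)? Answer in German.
Wir müssen das Integral unserer Gleichung für die Beschleunigung a(t) = 3·exp(-t/2)/2 1-mal finden. Mit ∫a(t)dt und Anwendung von v(0) = -3, finden wir v(t) = -3·exp(-t/2). Aus der Gleichung für die Geschwindigkeit v(t) = -3·exp(-t/2), setzen wir t = 2*log(4) ein und erhalten v = -3/4.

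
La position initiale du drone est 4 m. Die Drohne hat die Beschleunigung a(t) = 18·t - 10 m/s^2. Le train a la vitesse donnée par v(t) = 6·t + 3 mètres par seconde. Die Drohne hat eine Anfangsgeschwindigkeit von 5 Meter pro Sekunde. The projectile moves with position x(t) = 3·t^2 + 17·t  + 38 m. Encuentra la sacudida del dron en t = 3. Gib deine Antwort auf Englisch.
To solve this, we need to take 1 derivative of our acceleration equation a(t) = 18·t - 10. Taking d/dt of a(t), we find j(t) = 18. From the given jerk equation j(t) = 18, we substitute t = 3 to get j = 18.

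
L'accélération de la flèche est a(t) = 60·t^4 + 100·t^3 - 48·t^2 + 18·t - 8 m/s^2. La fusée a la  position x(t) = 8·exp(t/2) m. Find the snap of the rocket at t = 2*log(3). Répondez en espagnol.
Partiendo de la posición x(t) = 8·exp(t/2), tomamos 4 derivadas. Tomando d/dt de x(t), encontramos v(t) = 4·exp(t/2). Tomando d/dt de v(t), encontramos a(t) = 2·exp(t/2). Derivando la aceleración, obtenemos la sacudida: j(t) = exp(t/2). La derivada de la sacudida da el snap: s(t) = exp(t/2)/2. Usando s(t) = exp(t/2)/2 y sustituyendo t = 2*log(3), encontramos s = 3/2.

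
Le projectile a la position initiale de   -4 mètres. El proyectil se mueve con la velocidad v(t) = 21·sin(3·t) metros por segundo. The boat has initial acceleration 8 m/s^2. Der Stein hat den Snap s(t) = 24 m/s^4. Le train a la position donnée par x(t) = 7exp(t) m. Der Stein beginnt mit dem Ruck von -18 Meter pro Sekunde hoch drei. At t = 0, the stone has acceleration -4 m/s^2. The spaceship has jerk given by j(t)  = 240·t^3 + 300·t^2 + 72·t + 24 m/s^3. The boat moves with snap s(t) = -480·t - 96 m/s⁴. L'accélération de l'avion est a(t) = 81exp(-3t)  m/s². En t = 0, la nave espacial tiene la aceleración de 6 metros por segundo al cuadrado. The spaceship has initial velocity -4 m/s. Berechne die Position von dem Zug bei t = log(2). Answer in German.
Wir haben die Position x(t) = 7·exp(t). Durch Einsetzen von t = log(2): x(log(2)) = 14.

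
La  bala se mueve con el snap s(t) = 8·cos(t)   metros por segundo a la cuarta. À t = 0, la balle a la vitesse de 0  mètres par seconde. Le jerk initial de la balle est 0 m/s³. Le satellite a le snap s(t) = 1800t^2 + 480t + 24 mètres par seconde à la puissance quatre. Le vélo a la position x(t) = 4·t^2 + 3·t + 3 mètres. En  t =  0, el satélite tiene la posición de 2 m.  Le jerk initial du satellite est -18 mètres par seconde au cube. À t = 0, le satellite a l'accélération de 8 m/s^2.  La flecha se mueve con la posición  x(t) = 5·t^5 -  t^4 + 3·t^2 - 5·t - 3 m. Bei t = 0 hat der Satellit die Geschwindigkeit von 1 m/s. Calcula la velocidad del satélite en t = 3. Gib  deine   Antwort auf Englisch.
To find the answer, we compute 3 integrals of s(t) = 1800·t^2 + 480·t + 24. Integrating snap and using the initial condition j(0) = -18, we get j(t) = 600·t^3 + 240·t^2 + 24·t - 18. Taking ∫j(t)dt and applying a(0) = 8, we find a(t) = 150·t^4 + 80·t^3 + 12·t^2 - 18·t + 8. Taking ∫a(t)dt and applying v(0) = 1, we find v(t) = 30·t^5 + 20·t^4 + 4·t^3 - 9·t^2 + 8·t + 1. Using v(t) = 30·t^5 + 20·t^4 + 4·t^3 - 9·t^2 + 8·t + 1 and substituting t = 3, we find v = 8962.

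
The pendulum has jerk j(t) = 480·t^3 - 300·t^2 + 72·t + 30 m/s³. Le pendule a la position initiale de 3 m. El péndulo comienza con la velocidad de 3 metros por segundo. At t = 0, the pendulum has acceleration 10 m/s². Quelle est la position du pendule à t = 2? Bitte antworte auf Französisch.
Pour résoudre ceci, nous devons prendre 3 primitives de notre équation du jerk j(t) = 480·t^3 - 300·t^2 + 72·t + 30. En prenant ∫j(t)dt et en appliquant a(0) = 10, nous trouvons a(t) = 120·t^4 - 100·t^3 + 36·t^2 + 30·t + 10. L'intégrale de l'accélération, avec v(0) = 3, donne la vitesse: v(t) = 24·t^5 - 25·t^4 + 12·t^3 + 15·t^2 + 10·t + 3. La primitive de la vitesse, avec x(0) = 3, donne la position: x(t) = 4·t^6 - 5·t^5 + 3·t^4 + 5·t^3 + 5·t^2 + 3·t + 3. De l'équation de la position x(t) = 4·t^6 - 5·t^5 + 3·t^4 + 5·t^3 + 5·t^2 + 3·t + 3, nous substituons t = 2 pour obtenir x = 213.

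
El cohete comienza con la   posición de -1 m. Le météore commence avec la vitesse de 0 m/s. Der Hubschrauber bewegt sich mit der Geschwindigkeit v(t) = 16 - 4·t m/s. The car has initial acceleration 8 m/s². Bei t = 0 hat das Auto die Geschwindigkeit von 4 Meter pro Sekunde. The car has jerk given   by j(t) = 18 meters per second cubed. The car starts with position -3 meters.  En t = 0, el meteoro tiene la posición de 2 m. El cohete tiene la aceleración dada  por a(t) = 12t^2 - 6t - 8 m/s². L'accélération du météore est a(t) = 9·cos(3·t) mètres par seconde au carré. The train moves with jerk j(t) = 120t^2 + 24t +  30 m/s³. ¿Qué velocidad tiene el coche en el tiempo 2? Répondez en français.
En partant du jerk j(t) = 18, nous prenons 2 primitives. La primitive du jerk est l'accélération. En utilisant a(0) = 8, nous obtenons a(t) = 18·t + 8. La primitive de l'accélération est la vitesse. En utilisant v(0) = 4, nous obtenons v(t) = 9·t^2 + 8·t + 4. En utilisant v(t) = 9·t^2 + 8·t + 4 et en substituant t = 2, nous trouvons v = 56.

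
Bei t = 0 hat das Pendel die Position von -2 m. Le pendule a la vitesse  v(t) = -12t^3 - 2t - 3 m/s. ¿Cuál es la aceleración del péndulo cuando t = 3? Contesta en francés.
Pour résoudre ceci, nous devons prendre 1 dérivée de notre équation de la vitesse v(t) = -12·t^3 - 2·t - 3. La dérivée de la vitesse donne l'accélération: a(t) = -36·t^2 - 2. En utilisant a(t) = -36·t^2 - 2 et en substituant t = 3, nous trouvons a = -326.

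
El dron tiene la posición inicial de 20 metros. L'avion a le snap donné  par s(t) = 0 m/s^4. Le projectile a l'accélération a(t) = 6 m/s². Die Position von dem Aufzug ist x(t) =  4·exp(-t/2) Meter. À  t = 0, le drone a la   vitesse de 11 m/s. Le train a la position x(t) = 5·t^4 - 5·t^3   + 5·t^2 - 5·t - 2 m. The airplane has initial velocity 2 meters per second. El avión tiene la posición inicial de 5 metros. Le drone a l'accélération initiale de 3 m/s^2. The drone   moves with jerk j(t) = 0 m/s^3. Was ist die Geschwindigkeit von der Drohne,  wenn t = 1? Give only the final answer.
v(1) = 14.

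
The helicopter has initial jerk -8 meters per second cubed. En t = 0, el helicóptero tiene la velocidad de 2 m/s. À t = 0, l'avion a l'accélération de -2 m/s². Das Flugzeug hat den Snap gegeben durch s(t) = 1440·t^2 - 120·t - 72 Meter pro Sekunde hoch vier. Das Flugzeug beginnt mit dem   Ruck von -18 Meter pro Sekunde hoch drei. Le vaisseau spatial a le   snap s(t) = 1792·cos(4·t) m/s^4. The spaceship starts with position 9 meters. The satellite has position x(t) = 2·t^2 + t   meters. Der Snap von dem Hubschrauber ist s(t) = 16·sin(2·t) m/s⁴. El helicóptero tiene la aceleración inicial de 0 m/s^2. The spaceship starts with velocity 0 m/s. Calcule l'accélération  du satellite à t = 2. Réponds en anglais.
To solve this, we need to take 2 derivatives of our position equation x(t) = 2·t^2 + t. Taking d/dt of x(t), we find v(t) = 4·t + 1. Differentiating velocity, we get acceleration: a(t) = 4. We have acceleration a(t) = 4. Substituting t = 2: a(2) = 4.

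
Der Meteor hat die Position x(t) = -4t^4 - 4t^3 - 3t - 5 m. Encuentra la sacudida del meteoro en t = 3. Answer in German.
Wir müssen unsere Gleichung für die Position x(t) = -4·t^4 - 4·t^3 - 3·t - 5 3-mal ableiten. Die Ableitung von der Position ergibt die Geschwindigkeit: v(t) = -16·t^3 - 12·t^2 - 3. Durch Ableiten von der Geschwindigkeit erhalten wir die Beschleunigung: a(t) = -48·t^2 - 24·t. Die Ableitung von der Beschleunigung ergibt den Ruck: j(t) = -96·t - 24. Wir haben den Ruck j(t) = -96·t - 24. Durch Einsetzen von t = 3: j(3) = -312.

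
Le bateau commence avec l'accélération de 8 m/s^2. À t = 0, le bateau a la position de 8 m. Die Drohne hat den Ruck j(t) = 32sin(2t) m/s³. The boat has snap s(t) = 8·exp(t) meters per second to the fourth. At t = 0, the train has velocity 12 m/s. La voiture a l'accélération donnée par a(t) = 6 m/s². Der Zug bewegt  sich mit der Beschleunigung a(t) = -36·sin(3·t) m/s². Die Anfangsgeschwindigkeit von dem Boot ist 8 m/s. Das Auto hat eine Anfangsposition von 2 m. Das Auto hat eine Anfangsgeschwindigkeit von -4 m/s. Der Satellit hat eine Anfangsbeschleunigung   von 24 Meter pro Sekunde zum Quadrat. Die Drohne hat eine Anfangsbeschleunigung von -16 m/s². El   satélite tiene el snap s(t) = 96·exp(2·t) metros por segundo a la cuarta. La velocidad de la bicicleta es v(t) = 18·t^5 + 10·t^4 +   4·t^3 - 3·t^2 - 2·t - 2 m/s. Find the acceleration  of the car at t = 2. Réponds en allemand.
Aus der Gleichung für die Beschleunigung a(t) = 6, setzen wir t = 2 ein und erhalten a = 6.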